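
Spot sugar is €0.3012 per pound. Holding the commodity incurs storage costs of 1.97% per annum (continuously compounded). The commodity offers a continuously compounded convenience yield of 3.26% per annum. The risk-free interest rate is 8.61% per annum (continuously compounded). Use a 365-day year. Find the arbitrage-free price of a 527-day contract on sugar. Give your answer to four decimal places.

Net carry = r + u − y = 0.0861 + 0.0197 − 0.0326 = 0.0732
F = S·e^((r+u−y)T) = 0.3012 · e^(0.0732 × 527/365) = 0.3012 · e^0.105689
= 0.3012 × 1.111476 = €0.3348 per pound

€0.3348 per pound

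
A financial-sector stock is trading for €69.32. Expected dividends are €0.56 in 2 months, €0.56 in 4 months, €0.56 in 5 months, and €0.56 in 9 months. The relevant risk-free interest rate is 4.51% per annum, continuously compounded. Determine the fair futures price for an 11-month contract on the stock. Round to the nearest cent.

€69.95

PV(dividends) I = 0.56·e^(−0.0451·2/12) + 0.56·e^(−0.0451·4/12) + 0.56·e^(−0.0451·5/12) + 0.56·e^(−0.0451·9/12)
I = 0.5558 + 0.5516 + 0.5496 + 0.5414 = 2.1984
F = (S − I)·e^(rT) = (69.32 − 2.1984) · e^(0.0451·11/12)
= 67.1216 · e^0.041342 = 67.1216 × 1.042208 = €69.95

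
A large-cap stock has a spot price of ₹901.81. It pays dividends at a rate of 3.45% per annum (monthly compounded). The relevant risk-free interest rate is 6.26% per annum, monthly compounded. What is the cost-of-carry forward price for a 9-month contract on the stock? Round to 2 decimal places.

F = S · (1+r/12)^(12T) / (1+q/12)^(12T)
= 901.81 × 1.047942 / 1.026175 = 901.81 × 1.021212
F = ₹920.94

₹920.94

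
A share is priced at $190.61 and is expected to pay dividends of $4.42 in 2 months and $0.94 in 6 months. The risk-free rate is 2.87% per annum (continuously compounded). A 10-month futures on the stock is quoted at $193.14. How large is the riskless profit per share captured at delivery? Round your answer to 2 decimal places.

PV(dividends) I = 4.42·e^(−0.0287·2/12) + 0.94·e^(−0.0287·6/12) = 5.3255
Fair futures F* = (S − I)·e^(rT) = (190.61 − 5.3255)·e^0.023917 = 185.2845 × 1.024205 = 189.7693
Market $193.14 > fair 189.7693: forward overpriced → cash-and-carry (borrow at r, buy the stock and collect the dividends, short the forward).
Profit at T = |F_mkt − F*| = |193.14 − 189.7693| = $3.37 per share

$3.37 per share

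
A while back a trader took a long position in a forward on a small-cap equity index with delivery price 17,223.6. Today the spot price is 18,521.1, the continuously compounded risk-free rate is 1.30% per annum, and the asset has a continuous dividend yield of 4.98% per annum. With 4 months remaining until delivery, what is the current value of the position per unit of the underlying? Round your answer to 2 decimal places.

1067.06

Current fair forward for the remaining 4 months: F = S·e^((r − q)·T), (r − q) = 0.0130 − 0.0498 = -0.0368
F = 18521.1 · e^(-0.0368 × 4/12) = 18521.1 × 0.98780826 = 18295.2956
Value of long forward = (F − K)·e^(−rT) = (18295.2956 − 17223.6) · e^(−0.0130·4/12)
= 1071.6956 × 0.99567604 = 1067.06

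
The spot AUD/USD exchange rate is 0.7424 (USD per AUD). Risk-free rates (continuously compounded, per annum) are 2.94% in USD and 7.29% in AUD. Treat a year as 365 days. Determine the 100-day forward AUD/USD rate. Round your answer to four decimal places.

F = S·e^((r_USD − r_AUD)T) = 0.7424 · e^((0.0294 − 0.0729) × 100/365)
= 0.7424 · e^-0.011918 = 0.7424 × 0.988153
F = 0.7336 USD per AUD

0.7336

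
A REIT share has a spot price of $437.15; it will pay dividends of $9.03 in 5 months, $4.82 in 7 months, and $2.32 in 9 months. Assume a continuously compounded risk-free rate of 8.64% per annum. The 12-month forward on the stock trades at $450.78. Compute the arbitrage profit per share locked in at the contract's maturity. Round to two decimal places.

$8.96 per share

PV(dividends) I = 9.03·e^(−0.0864·5/12) + 4.82·e^(−0.0864·7/12) + 2.32·e^(−0.0864·9/12) = 15.4682
Fair forward F* = (S − I)·e^(rT) = (437.15 − 15.4682)·e^0.086400 = 421.6818 × 1.090242 = 459.7352
Market $450.78 < fair 459.7352: forward underpriced → reverse cash-and-carry (short the stock, invest proceeds at r, pay the dividends, go long the forward).
Profit at T = |F_mkt − F*| = |450.78 − 459.7352| = $8.96 per share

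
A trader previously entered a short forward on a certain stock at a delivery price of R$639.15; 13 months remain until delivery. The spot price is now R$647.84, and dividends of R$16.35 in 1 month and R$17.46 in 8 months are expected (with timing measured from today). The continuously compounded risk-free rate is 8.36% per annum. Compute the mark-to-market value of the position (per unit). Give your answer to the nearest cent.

PV(remaining dividends) I = 16.35·e^(−0.0836·1/12) + 17.46·e^(−0.0836·8/12) = 32.7500
Current forward F = (S − I)·e^(rT) = (647.84 − 32.7500)·e^(0.0836·13/12) = 615.0900 × 1.094794 = 673.3968
Value (long) = (F − K)·e^(−rT) = (673.3968 − 639.15) × 0.913413 = 31.2815
Short position value = −(long value) = -R$31.28

-R$31.28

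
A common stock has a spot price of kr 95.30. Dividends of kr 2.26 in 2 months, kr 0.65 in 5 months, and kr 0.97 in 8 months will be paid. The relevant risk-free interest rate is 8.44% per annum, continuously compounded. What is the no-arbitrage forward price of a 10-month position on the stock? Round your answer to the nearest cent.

PV(dividends) I = 2.26·e^(−0.0844·2/12) + 0.65·e^(−0.0844·5/12) + 0.97·e^(−0.0844·8/12)
I = 2.2284 + 0.6275 + 0.9169 = 3.7728
F = (S − I)·e^(rT) = (95.30 − 3.7728) · e^(0.0844·10/12)
= 91.5272 · e^0.070333 = 91.5272 × 1.072865 = kr 98.20

kr 98.20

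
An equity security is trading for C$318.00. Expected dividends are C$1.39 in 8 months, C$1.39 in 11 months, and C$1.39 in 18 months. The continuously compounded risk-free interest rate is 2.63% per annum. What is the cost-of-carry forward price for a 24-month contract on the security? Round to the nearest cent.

PV(dividends) I = 1.39·e^(−0.0263·8/12) + 1.39·e^(−0.0263·11/12) + 1.39·e^(−0.0263·18/12)
I = 1.3658 + 1.3569 + 1.3362 = 4.0589
F = (S − I)·e^(rT) = (318.00 − 4.0589) · e^(0.0263·24/12)
= 313.9411 · e^0.052600 = 313.9411 × 1.054008 = C$330.90

C$330.90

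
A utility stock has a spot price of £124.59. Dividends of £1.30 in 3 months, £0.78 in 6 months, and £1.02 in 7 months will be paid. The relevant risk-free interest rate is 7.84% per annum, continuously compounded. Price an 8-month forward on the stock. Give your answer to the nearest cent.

PV(dividends) I = 1.30·e^(−0.0784·3/12) + 0.78·e^(−0.0784·6/12) + 1.02·e^(−0.0784·7/12)
I = 1.2748 + 0.7500 + 0.9744 = 2.9992
F = (S − I)·e^(rT) = (124.59 − 2.9992) · e^(0.0784·8/12)
= 121.5908 · e^0.052267 = 121.5908 × 1.053657 = £128.11

£128.11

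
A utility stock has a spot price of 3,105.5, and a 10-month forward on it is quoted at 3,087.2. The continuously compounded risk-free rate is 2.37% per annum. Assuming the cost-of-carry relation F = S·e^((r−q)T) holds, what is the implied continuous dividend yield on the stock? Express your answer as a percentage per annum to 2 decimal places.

3.08%

From F = S·e^((r−q)T): (r − q) = ln(F/S)/T
ln(3087.2/3105.5) = ln(0.994107) = -0.005910
(r − q) = -0.005910 / (10/12) = -0.007092
q = r − ln(F/S)/T = 0.0237 + 0.007092 = 0.030792
q = 3.08%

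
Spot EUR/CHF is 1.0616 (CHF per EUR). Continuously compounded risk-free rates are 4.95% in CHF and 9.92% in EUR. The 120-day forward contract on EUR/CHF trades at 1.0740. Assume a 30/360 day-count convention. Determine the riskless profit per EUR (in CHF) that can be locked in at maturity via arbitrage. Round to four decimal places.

Fair forward: F* = S·e^(carry·T), with carry = (r_CHF − r_EUR) = 0.0495 − 0.0992 = -0.0497
F* = 1.0616 · e^(-0.0497 × 120/360) = 1.0616 · e^-0.016567 = 1.0616 × 0.983569 = 1.0442
Market 1.0740 > fair 1.0442: forward overpriced → cash-and-carry (buy spot, short the forward).
At maturity, profit = |F_mkt − F*| = |1.0740 − 1.0442| = 0.0298 per EUR (in CHF)

0.0298 per EUR (in CHF)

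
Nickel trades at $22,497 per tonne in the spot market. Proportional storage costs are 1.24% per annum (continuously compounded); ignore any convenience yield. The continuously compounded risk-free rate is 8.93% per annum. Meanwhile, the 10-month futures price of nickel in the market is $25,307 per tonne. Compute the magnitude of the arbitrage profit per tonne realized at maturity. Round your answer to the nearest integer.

$820 per tonne

Fair futures: F* = S·e^(carry·T), with carry = (r + u) = 0.0893 + 0.0124 = 0.1017
F* = 22497 · e^(0.1017 × 10/12) = 22497 · e^0.084750 = 22497 × 1.088445 = $24486.7472
Market $25307 > fair $24486.7472: forward overpriced → cash-and-carry (buy spot, short the forward).
At maturity, profit = |F_mkt − F*| = |25307 − 24486.7472| = $820 per tonne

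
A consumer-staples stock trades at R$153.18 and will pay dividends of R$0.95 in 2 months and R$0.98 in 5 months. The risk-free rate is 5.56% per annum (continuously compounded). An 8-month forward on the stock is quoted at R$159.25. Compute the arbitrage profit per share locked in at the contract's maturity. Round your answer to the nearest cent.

PV(dividends) I = 0.95·e^(−0.0556·2/12) + 0.98·e^(−0.0556·5/12) = 1.8988
Fair forward F* = (S − I)·e^(rT) = (153.18 − 1.8988)·e^0.037067 = 151.2812 × 1.037763 = 156.9940
Market R$159.25 > fair 156.9940: forward overpriced → cash-and-carry (borrow at r, buy the stock and collect the dividends, short the forward).
Profit at T = |F_mkt − F*| = |159.25 − 156.9940| = R$2.26 per share

R$2.26 per share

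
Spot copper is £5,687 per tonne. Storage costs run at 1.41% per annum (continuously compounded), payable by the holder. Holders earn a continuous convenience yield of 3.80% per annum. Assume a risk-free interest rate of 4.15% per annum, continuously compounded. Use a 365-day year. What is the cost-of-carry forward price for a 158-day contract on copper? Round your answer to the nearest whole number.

£5,730 per tonne

Net carry = r + u − y = 0.0415 + 0.0141 − 0.0380 = 0.0176
F = S·e^((r+u−y)T) = 5687 · e^(0.0176 × 158/365) = 5687 · e^0.007619
= 5687 × 1.007648 = £5,730 per tonne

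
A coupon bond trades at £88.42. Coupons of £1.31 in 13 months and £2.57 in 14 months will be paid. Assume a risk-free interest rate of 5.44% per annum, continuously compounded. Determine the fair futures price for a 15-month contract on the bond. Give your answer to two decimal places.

£90.74

PV(coupons) I = 1.31·e^(−0.0544·13/12) + 2.57·e^(−0.0544·14/12)
I = 1.2350 + 2.4120 = 3.6470
F = (S − I)·e^(rT) = (88.42 − 3.6470) · e^(0.0544·15/12)
= 84.7730 · e^0.068000 = 84.7730 × 1.070365 = £90.74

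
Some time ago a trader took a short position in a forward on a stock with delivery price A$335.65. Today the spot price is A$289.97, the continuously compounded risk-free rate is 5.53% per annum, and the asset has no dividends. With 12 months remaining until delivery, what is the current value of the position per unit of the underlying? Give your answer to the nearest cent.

Current fair forward for the remaining 12 months: F = S·e^(r·T), r = 0.0553
F = 289.97 · e^(0.0553 × 12/12) = 289.97 × 1.056858 = 306.4571
Value of long forward = (F − K)·e^(−rT) = (306.4571 − 335.65) · e^(−0.0553·12/12)
= -29.1929 × 0.946201 = -27.62
Short position value = −(long value) = A$27.62

A$27.62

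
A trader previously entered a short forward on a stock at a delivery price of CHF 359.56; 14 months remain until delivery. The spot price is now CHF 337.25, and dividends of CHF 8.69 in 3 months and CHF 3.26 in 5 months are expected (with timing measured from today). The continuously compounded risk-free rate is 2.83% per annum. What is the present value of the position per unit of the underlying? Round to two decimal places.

PV(remaining dividends) I = 8.69·e^(−0.0283·3/12) + 3.26·e^(−0.0283·5/12) = 11.8505
Current forward F = (S − I)·e^(rT) = (337.25 − 11.8505)·e^(0.0283·14/12) = 325.3995 × 1.033568 = 336.3225
Value (long) = (F − K)·e^(−rT) = (336.3225 − 359.56) × 0.967522 = -22.4828
Short position value = −(long value) = CHF 22.48

CHF 22.48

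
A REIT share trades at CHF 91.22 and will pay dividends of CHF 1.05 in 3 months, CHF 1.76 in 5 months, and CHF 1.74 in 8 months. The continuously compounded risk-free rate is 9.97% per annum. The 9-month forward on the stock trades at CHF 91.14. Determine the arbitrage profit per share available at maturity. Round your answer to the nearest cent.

CHF 2.48 per share

PV(dividends) I = 1.05·e^(−0.0997·3/12) + 1.76·e^(−0.0997·5/12) + 1.74·e^(−0.0997·8/12) = 4.3406
Fair forward F* = (S − I)·e^(rT) = (91.22 − 4.3406)·e^0.074775 = 86.8794 × 1.077642 = 93.6249
Market CHF 91.14 < fair 93.6249: forward underpriced → reverse cash-and-carry (short the stock, invest proceeds at r, pay the dividends, go long the forward).
Profit at T = |F_mkt − F*| = |91.14 − 93.6249| = CHF 2.48 per share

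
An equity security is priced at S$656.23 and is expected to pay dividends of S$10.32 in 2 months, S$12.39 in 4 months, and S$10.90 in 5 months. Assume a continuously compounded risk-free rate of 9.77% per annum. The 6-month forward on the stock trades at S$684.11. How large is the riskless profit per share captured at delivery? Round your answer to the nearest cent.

S$29.27 per share

PV(dividends) I = 10.32·e^(−0.0977·2/12) + 12.39·e^(−0.0977·4/12) + 10.90·e^(−0.0977·5/12) = 32.6115
Fair forward F* = (S − I)·e^(rT) = (656.23 − 32.6115)·e^0.048850 = 623.6185 × 1.050063 = 654.8387
Market S$684.11 > fair 654.8387: forward overpriced → cash-and-carry (borrow at r, buy the stock and collect the dividends, short the forward).
Profit at T = |F_mkt − F*| = |684.11 − 654.8387| = S$29.27 per share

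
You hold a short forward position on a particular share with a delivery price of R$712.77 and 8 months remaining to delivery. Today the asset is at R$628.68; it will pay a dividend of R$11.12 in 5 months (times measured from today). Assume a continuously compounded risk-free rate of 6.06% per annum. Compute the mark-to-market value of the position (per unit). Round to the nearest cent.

PV(remaining dividends) I = 11.12·e^(−0.0606·5/12) = 10.8427
Current forward F = (S − I)·e^(rT) = (628.68 − 10.8427)·e^(0.0606·8/12) = 617.8373 × 1.041227 = 643.3089
Value (long) = (F − K)·e^(−rT) = (643.3089 − 712.77) × 0.960405 = -66.7108
Short position value = −(long value) = R$66.71

R$66.71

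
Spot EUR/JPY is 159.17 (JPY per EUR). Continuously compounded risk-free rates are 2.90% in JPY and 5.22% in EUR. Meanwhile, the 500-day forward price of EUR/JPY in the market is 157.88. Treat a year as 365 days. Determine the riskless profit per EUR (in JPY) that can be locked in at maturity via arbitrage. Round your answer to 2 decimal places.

3.69 per EUR (in JPY)

Fair forward: F* = S·e^(carry·T), with carry = (r_JPY − r_EUR) = 0.0290 − 0.0522 = -0.0232
F* = 159.17 · e^(-0.0232 × 500/365) = 159.17 · e^-0.031781 = 159.17 × 0.968719 = 154.1910
Market 157.88 > fair 154.1910: forward overpriced → cash-and-carry (buy spot, short the forward).
At maturity, profit = |F_mkt − F*| = |157.88 − 154.1910| = 3.69 per EUR (in JPY)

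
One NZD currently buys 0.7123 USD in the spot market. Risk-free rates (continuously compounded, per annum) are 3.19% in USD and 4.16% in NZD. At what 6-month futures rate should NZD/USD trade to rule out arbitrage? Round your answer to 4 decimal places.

0.7089

F = S·e^((r_USD − r_NZD)T) = 0.7123 · e^((0.0319 − 0.0416) × 6/12)
= 0.7123 · e^-0.004850 = 0.7123 × 0.995162
F = 0.7089 USD per NZD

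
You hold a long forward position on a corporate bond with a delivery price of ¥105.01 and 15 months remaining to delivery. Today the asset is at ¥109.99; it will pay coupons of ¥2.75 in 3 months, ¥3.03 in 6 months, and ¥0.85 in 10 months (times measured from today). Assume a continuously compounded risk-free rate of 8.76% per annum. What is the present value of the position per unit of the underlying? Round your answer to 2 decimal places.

¥9.49

PV(remaining coupons) I = 2.75·e^(−0.0876·3/12) + 3.03·e^(−0.0876·6/12) + 0.85·e^(−0.0876·10/12) = 6.3807
Current forward F = (S − I)·e^(rT) = (109.99 − 6.3807)·e^(0.0876·15/12) = 103.6093 × 1.115720 = 115.5990
Value (long) = (F − K)·e^(−rT) = (115.5990 − 105.01) × 0.896282 = 9.4907
Value = ¥9.49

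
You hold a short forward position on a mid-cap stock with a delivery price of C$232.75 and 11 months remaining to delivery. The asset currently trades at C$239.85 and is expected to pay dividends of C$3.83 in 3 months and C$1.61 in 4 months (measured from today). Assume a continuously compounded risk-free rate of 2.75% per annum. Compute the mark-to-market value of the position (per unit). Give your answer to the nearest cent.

PV(remaining dividends) I = 3.83·e^(−0.0275·3/12) + 1.61·e^(−0.0275·4/12) = 5.3991
Current forward F = (S − I)·e^(rT) = (239.85 − 5.3991)·e^(0.0275·11/12) = 234.4509 × 1.025529 = 240.4362
Value (long) = (F − K)·e^(−rT) = (240.4362 − 232.75) × 0.975107 = 7.4949
Short position value = −(long value) = -C$7.49

-C$7.49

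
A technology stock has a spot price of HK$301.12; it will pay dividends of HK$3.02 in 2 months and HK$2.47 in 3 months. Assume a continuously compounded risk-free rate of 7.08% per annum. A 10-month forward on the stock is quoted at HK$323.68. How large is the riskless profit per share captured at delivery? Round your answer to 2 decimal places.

PV(dividends) I = 3.02·e^(−0.0708·2/12) + 2.47·e^(−0.0708·3/12) = 5.4112
Fair forward F* = (S − I)·e^(rT) = (301.12 − 5.4112)·e^0.059000 = 295.7088 × 1.060775 = 313.6805
Market HK$323.68 > fair 313.6805: forward overpriced → cash-and-carry (borrow at r, buy the stock and collect the dividends, short the forward).
Profit at T = |F_mkt − F*| = |323.68 − 313.6805| = HK$10.00 per share

HK$10.00 per share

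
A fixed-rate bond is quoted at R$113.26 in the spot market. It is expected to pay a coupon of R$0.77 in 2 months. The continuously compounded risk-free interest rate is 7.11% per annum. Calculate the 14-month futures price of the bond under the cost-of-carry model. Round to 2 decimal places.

R$122.23

PV(coupons) I = 0.77·e^(−0.0711·2/12)
I = 0.7609
F = (S − I)·e^(rT) = (113.26 − 0.7609) · e^(0.0711·14/12)
= 112.4991 · e^0.082950 = 112.4991 × 1.086487 = R$122.23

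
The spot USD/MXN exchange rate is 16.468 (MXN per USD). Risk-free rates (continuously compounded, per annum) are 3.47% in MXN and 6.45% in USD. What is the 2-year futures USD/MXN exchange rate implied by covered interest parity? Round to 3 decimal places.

F = S·e^((r_MXN − r_USD)T) = 16.468 · e^((0.0347 − 0.0645) × 2)
= 16.468 · e^-0.059600 = 16.468 × 0.942141
F = 15.515 MXN per USD

15.515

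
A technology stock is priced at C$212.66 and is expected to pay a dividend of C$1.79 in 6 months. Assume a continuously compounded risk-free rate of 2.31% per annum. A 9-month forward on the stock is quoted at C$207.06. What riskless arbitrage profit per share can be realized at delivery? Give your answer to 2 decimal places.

C$7.52 per share

PV(dividends) I = 1.79·e^(−0.0231·6/12) = 1.7694
Fair forward F* = (S − I)·e^(rT) = (212.66 − 1.7694)·e^0.017325 = 210.8906 × 1.017476 = 214.5761
Market C$207.06 < fair 214.5761: forward underpriced → reverse cash-and-carry (short the stock, invest proceeds at r, pay the dividends, go long the forward).
Profit at T = |F_mkt − F*| = |207.06 − 214.5761| = C$7.52 per share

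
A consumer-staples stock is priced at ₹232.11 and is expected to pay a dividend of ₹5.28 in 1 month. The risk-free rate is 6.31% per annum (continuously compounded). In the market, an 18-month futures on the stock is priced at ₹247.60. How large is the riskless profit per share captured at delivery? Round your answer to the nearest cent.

PV(dividends) I = 5.28·e^(−0.0631·1/12) = 5.2523
Fair futures F* = (S − I)·e^(rT) = (232.11 − 5.2523)·e^0.094650 = 226.8577 × 1.099274 = 249.3788
Market ₹247.60 < fair 249.3788: forward underpriced → reverse cash-and-carry (short the stock, invest proceeds at r, pay the dividends, go long the forward).
Profit at T = |F_mkt − F*| = |247.60 − 249.3788| = ₹1.78 per share

₹1.78 per share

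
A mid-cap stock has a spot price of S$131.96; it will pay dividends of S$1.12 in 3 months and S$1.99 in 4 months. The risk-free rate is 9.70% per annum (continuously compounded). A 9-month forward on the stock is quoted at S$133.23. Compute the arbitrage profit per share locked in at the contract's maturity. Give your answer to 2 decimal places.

S$5.44 per share

PV(dividends) I = 1.12·e^(−0.0970·3/12) + 1.99·e^(−0.0970·4/12) = 3.0199
Fair forward F* = (S − I)·e^(rT) = (131.96 − 3.0199)·e^0.072750 = 128.9401 × 1.075462 = 138.6702
Market S$133.23 < fair 138.6702: forward underpriced → reverse cash-and-carry (short the stock, invest proceeds at r, pay the dividends, go long the forward).
Profit at T = |F_mkt − F*| = |133.23 − 138.6702| = S$5.44 per share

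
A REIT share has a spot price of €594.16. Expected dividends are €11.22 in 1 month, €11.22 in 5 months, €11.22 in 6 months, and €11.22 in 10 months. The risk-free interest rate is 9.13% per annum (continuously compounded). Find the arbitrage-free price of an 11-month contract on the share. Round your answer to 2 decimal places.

PV(dividends) I = 11.22·e^(−0.0913·1/12) + 11.22·e^(−0.0913·5/12) + 11.22·e^(−0.0913·6/12) + 11.22·e^(−0.0913·10/12)
I = 11.1350 + 10.8012 + 10.7193 + 10.3980 = 43.0535
F = (S − I)·e^(rT) = (594.16 − 43.0535) · e^(0.0913·11/12)
= 551.1065 · e^0.083692 = 551.1065 × 1.087294 = €599.21

€599.21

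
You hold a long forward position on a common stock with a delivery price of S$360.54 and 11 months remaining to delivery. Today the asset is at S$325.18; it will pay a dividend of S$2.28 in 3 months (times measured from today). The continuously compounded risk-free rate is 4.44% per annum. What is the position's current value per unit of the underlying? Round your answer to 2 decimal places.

PV(remaining dividends) I = 2.28·e^(−0.0444·3/12) = 2.2548
Current forward F = (S − I)·e^(rT) = (325.18 − 2.2548)·e^(0.0444·11/12) = 322.9252 × 1.041540 = 336.3395
Value (long) = (F − K)·e^(−rT) = (336.3395 − 360.54) × 0.960117 = -23.2353
Value = -S$23.24

-S$23.24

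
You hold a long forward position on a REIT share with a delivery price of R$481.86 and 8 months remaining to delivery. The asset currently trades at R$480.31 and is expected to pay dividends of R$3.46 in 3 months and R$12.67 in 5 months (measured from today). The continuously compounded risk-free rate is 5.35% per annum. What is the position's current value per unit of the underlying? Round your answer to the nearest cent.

PV(remaining dividends) I = 3.46·e^(−0.0535·3/12) + 12.67·e^(−0.0535·5/12) = 15.8047
Current forward F = (S − I)·e^(rT) = (480.31 − 15.8047)·e^(0.0535·8/12) = 464.5053 × 1.036310 = 481.3715
Value (long) = (F − K)·e^(−rT) = (481.3715 − 481.86) × 0.964962 = -0.4714
Value = -R$0.47

-R$0.47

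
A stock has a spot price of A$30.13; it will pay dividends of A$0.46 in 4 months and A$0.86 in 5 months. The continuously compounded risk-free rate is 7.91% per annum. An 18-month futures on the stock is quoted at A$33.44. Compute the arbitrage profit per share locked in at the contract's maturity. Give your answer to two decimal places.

PV(dividends) I = 0.46·e^(−0.0791·4/12) + 0.86·e^(−0.0791·5/12) = 1.2801
Fair futures F* = (S − I)·e^(rT) = (30.13 − 1.2801)·e^0.118650 = 28.8499 × 1.125976 = 32.4843
Market A$33.44 > fair 32.4843: forward overpriced → cash-and-carry (borrow at r, buy the stock and collect the dividends, short the forward).
Profit at T = |F_mkt − F*| = |33.44 − 32.4843| = A$0.96 per share

A$0.96 per share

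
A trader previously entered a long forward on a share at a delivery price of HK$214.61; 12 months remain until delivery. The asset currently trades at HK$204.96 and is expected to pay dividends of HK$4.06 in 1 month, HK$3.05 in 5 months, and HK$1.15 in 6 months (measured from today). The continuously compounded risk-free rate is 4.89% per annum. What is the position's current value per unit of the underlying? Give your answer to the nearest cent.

-HK$7.56

PV(remaining dividends) I = 4.06·e^(−0.0489·1/12) + 3.05·e^(−0.0489·5/12) + 1.15·e^(−0.0489·6/12) = 8.1542
Current forward F = (S − I)·e^(rT) = (204.96 − 8.1542)·e^(0.0489·12/12) = 196.8058 × 1.050115 = 206.6687
Value (long) = (F − K)·e^(−rT) = (206.6687 − 214.61) × 0.952276 = -7.5623
Value = -HK$7.56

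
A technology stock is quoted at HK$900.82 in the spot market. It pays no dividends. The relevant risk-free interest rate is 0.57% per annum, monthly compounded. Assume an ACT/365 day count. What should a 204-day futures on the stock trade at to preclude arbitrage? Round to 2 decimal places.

HK$903.69

F = S · (1+r/12)^(12T)
= 900.82 × 1.003190
F = HK$903.69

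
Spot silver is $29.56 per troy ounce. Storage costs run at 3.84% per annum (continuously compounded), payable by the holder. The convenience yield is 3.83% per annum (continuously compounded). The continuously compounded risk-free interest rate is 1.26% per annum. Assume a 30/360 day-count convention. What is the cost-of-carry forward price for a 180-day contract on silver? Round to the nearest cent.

$29.75 per troy ounce

Net carry = r + u − y = 0.0126 + 0.0384 − 0.0383 = 0.0127
F = S·e^((r+u−y)T) = 29.56 · e^(0.0127 × 180/360) = 29.56 · e^0.006350
= 29.56 × 1.006370 = $29.75 per troy ounce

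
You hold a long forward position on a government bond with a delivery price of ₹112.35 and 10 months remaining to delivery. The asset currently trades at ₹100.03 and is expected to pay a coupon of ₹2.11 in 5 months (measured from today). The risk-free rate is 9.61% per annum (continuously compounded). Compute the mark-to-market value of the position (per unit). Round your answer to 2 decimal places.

-₹5.70

PV(remaining coupons) I = 2.11·e^(−0.0961·5/12) = 2.0272
Current forward F = (S − I)·e^(rT) = (100.03 − 2.0272)·e^(0.0961·10/12) = 98.0028 × 1.083377 = 106.1740
Value (long) = (F − K)·e^(−rT) = (106.1740 − 112.35) × 0.923039 = -5.7007
Value = -₹5.70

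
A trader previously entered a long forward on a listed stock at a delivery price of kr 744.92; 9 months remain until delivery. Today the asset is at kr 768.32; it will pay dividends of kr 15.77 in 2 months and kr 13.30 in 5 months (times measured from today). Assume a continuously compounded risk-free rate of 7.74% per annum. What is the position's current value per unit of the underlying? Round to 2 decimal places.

kr 36.97

PV(remaining dividends) I = 15.77·e^(−0.0774·2/12) + 13.30·e^(−0.0774·5/12) = 28.4458
Current forward F = (S − I)·e^(rT) = (768.32 − 28.4458)·e^(0.0774·9/12) = 739.8742 × 1.059768 = 784.0950
Value (long) = (F − K)·e^(−rT) = (784.0950 − 744.92) × 0.943603 = 36.9656
Value = kr 36.97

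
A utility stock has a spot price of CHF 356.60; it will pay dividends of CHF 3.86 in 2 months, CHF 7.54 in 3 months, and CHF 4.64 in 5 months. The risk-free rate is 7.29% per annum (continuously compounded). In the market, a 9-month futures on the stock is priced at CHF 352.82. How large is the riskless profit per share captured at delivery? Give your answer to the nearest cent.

CHF 7.22 per share

PV(dividends) I = 3.86·e^(−0.0729·2/12) + 7.54·e^(−0.0729·3/12) + 4.64·e^(−0.0729·5/12) = 15.7184
Fair futures F* = (S − I)·e^(rT) = (356.60 − 15.7184)·e^0.054675 = 340.8816 × 1.056197 = 360.0381
Market CHF 352.82 < fair 360.0381: forward underpriced → reverse cash-and-carry (short the stock, invest proceeds at r, pay the dividends, go long the forward).
Profit at T = |F_mkt − F*| = |352.82 − 360.0381| = CHF 7.22 per share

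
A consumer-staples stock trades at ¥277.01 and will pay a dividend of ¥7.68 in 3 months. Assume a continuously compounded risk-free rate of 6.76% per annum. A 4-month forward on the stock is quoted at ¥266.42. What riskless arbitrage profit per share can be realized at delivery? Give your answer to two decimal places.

PV(dividends) I = 7.68·e^(−0.0676·3/12) = 7.5513
Fair forward F* = (S − I)·e^(rT) = (277.01 − 7.5513)·e^0.022533 = 269.4587 × 1.022789 = 275.5994
Market ¥266.42 < fair 275.5994: forward underpriced → reverse cash-and-carry (short the stock, invest proceeds at r, pay the dividends, go long the forward).
Profit at T = |F_mkt − F*| = |266.42 − 275.5994| = ¥9.18 per share

¥9.18 per share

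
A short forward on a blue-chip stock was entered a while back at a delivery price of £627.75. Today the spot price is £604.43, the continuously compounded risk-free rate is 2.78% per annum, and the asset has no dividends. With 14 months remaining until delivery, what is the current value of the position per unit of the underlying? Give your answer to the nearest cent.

Current fair forward for the remaining 14 months: F = S·e^(r·T), r = 0.0278
F = 604.43 · e^(0.0278 × 14/12) = 604.43 × 1.032965 = 624.3550
Value of long forward = (F − K)·e^(−rT) = (624.3550 − 627.75) · e^(−0.0278·14/12)
= -3.3950 × 0.968087 = -3.29
Short position value = −(long value) = £3.29

£3.29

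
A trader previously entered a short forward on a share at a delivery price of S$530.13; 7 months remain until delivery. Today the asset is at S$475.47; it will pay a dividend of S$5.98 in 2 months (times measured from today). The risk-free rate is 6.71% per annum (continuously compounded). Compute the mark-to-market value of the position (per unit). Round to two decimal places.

PV(remaining dividends) I = 5.98·e^(−0.0671·2/12) = 5.9135
Current forward F = (S − I)·e^(rT) = (475.47 − 5.9135)·e^(0.0671·7/12) = 469.5565 × 1.039918 = 488.3003
Value (long) = (F − K)·e^(−rT) = (488.3003 − 530.13) × 0.961614 = -40.2240
Short position value = −(long value) = S$40.22

S$40.22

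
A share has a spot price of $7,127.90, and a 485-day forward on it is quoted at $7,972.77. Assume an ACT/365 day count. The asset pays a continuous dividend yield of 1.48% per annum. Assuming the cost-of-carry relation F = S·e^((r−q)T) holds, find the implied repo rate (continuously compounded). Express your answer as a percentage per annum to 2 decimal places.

9.91%

From F = S·e^((r−q)T): (r − q) = ln(F/S)/T
ln(7972.77/7127.90) = ln(1.118530) = 0.112015
(r − q) = 0.112015 / (485/365) = 0.084300
r = ln(F/S)/T + q = 0.084300 + 0.0148 = 0.099100
r = 9.91%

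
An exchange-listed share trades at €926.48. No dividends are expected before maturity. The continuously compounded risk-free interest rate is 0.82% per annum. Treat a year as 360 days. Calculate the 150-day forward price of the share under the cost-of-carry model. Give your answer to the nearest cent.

F = S·e^(rT) = 926.48 · e^(0.0082 × 150/360)
= 926.48 · e^0.003417 = 926.48 × 1.003423
F = €929.65

€929.65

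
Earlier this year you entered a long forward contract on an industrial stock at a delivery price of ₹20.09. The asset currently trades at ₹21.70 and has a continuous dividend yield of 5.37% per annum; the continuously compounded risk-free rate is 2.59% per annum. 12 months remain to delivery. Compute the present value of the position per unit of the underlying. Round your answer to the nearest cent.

Current fair forward for the remaining 12 months: F = S·e^((r − q)·T), (r − q) = 0.0259 − 0.0537 = -0.0278
F = 21.70 · e^(-0.0278 × 12/12) = 21.70 × 0.972583 = 21.1051
Value of long forward = (F − K)·e^(−rT) = (21.1051 − 20.09) · e^(−0.0259·12/12)
= 1.0151 × 0.974433 = 0.99

₹0.99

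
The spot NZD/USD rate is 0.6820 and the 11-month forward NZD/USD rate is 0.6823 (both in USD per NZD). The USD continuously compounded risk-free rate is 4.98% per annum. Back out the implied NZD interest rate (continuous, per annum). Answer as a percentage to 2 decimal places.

4.93%

F = S·e^((r_USD − r_NZD)T) ⇒ r_NZD = r_USD − ln(F/S)/T
ln(0.6823/0.6820) = 0.000440; /(11/12) = 0.000480
r_NZD = 0.0498 − 0.000480 = 0.049320
r_NZD = 4.93%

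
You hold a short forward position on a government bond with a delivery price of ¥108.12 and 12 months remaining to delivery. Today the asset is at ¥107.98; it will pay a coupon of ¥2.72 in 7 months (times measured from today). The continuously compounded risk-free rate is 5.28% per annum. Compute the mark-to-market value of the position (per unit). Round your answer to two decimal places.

PV(remaining coupons) I = 2.72·e^(−0.0528·7/12) = 2.6375
Current forward F = (S − I)·e^(rT) = (107.98 − 2.6375)·e^(0.0528·12/12) = 105.3425 × 1.054219 = 111.0541
Value (long) = (F − K)·e^(−rT) = (111.0541 − 108.12) × 0.948570 = 2.7832
Short position value = −(long value) = -¥2.78

-¥2.78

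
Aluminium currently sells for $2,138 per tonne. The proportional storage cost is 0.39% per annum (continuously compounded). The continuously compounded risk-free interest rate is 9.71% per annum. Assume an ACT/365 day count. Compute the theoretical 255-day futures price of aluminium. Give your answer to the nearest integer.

$2,294 per tonne

Net carry = r + u − y = 0.0971 + 0.0039 − 0.0000 = 0.1010
F = S·e^((r+u−y)T) = 2138 · e^(0.1010 × 255/365) = 2138 · e^0.070562
= 2138 × 1.073111 = $2,294 per tonne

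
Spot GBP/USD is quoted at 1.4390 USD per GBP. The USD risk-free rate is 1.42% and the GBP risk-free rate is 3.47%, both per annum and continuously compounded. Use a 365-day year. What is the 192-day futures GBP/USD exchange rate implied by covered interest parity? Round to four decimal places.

1.4236

F = S·e^((r_USD − r_GBP)T) = 1.4390 · e^((0.0142 − 0.0347) × 192/365)
= 1.4390 · e^-0.010784 = 1.4390 × 0.989274
F = 1.4236 USD per GBP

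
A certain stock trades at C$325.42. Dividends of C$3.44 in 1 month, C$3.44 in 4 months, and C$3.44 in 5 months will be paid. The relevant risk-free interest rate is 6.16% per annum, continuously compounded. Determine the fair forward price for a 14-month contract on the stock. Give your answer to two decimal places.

C$338.77

PV(dividends) I = 3.44·e^(−0.0616·1/12) + 3.44·e^(−0.0616·4/12) + 3.44·e^(−0.0616·5/12)
I = 3.4224 + 3.3701 + 3.3528 = 10.1453
F = (S − I)·e^(rT) = (325.42 − 10.1453) · e^(0.0616·14/12)
= 315.2747 · e^0.071867 = 315.2747 × 1.074512 = C$338.77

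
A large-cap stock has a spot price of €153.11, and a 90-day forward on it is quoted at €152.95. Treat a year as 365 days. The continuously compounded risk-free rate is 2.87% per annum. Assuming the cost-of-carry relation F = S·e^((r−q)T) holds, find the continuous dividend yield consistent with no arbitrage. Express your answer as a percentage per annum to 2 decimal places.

3.29%

From F = S·e^((r−q)T): (r − q) = ln(F/S)/T
ln(152.95/153.11) = ln(0.998955) = -0.001046
(r − q) = -0.001046 / (90/365) = -0.004242
q = r − ln(F/S)/T = 0.0287 + 0.004242 = 0.032942
q = 3.29%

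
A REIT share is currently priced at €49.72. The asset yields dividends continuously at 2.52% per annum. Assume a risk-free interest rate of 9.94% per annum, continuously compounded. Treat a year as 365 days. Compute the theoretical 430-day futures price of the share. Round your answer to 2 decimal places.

F = S·e^((r − q)T) = 49.72 · e^((0.0994 − 0.0252) × 430/365)
= 49.72 · e^0.087414 = 49.72 × 1.091348
F = €54.26

€54.26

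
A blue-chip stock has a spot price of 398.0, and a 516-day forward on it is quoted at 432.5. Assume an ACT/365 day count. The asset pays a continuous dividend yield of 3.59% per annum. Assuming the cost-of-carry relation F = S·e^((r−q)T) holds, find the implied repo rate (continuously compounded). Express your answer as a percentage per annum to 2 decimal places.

9.47%

From F = S·e^((r−q)T): (r − q) = ln(F/S)/T
ln(432.5/398.0) = ln(1.086683) = 0.083130
(r − q) = 0.083130 / (516/365) = 0.058803
r = ln(F/S)/T + q = 0.058803 + 0.0359 = 0.094703
r = 9.47%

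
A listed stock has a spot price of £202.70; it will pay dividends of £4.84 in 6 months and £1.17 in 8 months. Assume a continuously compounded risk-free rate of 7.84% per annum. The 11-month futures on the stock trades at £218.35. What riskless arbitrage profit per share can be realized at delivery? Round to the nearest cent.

PV(dividends) I = 4.84·e^(−0.0784·6/12) + 1.17·e^(−0.0784·8/12) = 5.7644
Fair futures F* = (S − I)·e^(rT) = (202.70 − 5.7644)·e^0.071867 = 196.9356 × 1.074512 = 211.6097
Market £218.35 > fair 211.6097: forward overpriced → cash-and-carry (borrow at r, buy the stock and collect the dividends, short the forward).
Profit at T = |F_mkt − F*| = |218.35 − 211.6097| = £6.74 per share

£6.74 per share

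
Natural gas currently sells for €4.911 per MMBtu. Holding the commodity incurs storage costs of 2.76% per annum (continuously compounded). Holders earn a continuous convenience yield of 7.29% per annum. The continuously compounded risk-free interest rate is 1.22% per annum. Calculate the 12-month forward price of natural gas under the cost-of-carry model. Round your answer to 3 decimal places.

Net carry = r + u − y = 0.0122 + 0.0276 − 0.0729 = -0.0331
F = S·e^((r+u−y)T) = 4.911 · e^(-0.0331 × 12/12) = 4.911 · e^-0.033100
= 4.911 × 0.967442 = €4.751 per MMBtu

€4.751 per MMBtu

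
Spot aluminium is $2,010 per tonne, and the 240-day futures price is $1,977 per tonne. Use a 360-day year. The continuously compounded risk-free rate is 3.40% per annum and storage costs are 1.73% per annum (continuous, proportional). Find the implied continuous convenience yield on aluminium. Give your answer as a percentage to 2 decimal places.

7.61%

F = S·e^((r+u−y)T) ⇒ (r+u−y) = ln(F/S)/T
ln(1977/2010) = -0.016554; /T ⇒ -0.024831
y = r + u − ln(F/S)/T = 0.0340 + 0.0173 + 0.024831 = 0.076131
y = 7.61%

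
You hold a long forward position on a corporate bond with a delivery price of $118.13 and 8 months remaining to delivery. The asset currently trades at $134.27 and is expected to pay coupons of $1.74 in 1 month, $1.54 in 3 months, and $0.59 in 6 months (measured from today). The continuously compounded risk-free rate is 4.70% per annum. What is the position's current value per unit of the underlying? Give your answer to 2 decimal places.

PV(remaining coupons) I = 1.74·e^(−0.0470·1/12) + 1.54·e^(−0.0470·3/12) + 0.59·e^(−0.0470·6/12) = 3.8315
Current forward F = (S − I)·e^(rT) = (134.27 − 3.8315)·e^(0.0470·8/12) = 130.4385 × 1.031829 = 134.5902
Value (long) = (F − K)·e^(−rT) = (134.5902 − 118.13) × 0.969152 = 15.9524
Value = $15.95

$15.95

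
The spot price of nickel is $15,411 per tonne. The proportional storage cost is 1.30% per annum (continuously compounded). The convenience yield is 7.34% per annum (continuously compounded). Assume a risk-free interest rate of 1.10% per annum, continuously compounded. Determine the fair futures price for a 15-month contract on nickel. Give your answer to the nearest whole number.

Net carry = r + u − y = 0.0110 + 0.0130 − 0.0734 = -0.0494
F = S·e^((r+u−y)T) = 15411 · e^(-0.0494 × 15/12) = 15411 · e^-0.061750
= 15411 × 0.940118 = $14,488 per tonne

$14,488 per tonne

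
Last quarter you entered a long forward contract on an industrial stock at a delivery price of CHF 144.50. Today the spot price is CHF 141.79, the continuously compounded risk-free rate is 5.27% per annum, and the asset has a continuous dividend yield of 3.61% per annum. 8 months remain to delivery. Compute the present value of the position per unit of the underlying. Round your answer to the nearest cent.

-CHF 1.09

Current fair forward for the remaining 8 months: F = S·e^((r − q)·T), (r − q) = 0.0527 − 0.0361 = 0.0166
F = 141.79 · e^(0.0166 × 8/12) = 141.79 × 1.011128 = 143.3678
Value of long forward = (F − K)·e^(−rT) = (143.3678 − 144.50) · e^(−0.0527·8/12)
= -1.1322 × 0.965477 = -1.09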